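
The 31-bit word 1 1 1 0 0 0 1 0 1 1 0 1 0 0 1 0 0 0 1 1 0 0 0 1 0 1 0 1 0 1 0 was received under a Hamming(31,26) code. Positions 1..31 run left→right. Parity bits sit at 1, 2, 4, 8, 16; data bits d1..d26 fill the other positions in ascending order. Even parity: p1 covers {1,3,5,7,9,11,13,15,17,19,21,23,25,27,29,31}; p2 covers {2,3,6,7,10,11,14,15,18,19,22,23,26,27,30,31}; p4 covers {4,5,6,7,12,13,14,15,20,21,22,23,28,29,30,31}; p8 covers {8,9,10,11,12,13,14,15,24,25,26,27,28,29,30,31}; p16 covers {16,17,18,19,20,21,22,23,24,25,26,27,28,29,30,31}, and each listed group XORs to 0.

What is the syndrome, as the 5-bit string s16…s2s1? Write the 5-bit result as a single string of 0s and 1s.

s1 (pos 1,3,5,7,9,11,13,15,17,19,21,23,25,27,29,31): 1⊕1⊕0⊕1⊕1⊕0⊕0⊕1⊕0⊕1⊕0⊕0⊕0⊕0⊕0⊕0 = 0
s2 (pos 2,3,6,7,10,11,14,15,18,19,22,23,26,27,30,31): 1⊕1⊕0⊕1⊕1⊕0⊕0⊕1⊕0⊕1⊕0⊕0⊕1⊕0⊕1⊕0 = 0
s4 (pos 4,5,6,7,12,13,14,15,20,21,22,23,28,29,30,31): 0⊕0⊕0⊕1⊕1⊕0⊕0⊕1⊕1⊕0⊕0⊕0⊕1⊕0⊕1⊕0 = 0
s8 (pos 8,9,10,11,12,13,14,15,24,25,26,27,28,29,30,31): 0⊕1⊕1⊕0⊕1⊕0⊕0⊕1⊕1⊕0⊕1⊕0⊕1⊕0⊕1⊕0 = 0
s16 (pos 16,17,18,19,20,21,22,23,24,25,26,27,28,29,30,31): 0⊕0⊕0⊕1⊕1⊕0⊕0⊕0⊕1⊕0⊕1⊕0⊕1⊕0⊕1⊕0 = 0
Syndrome s16…s1 = 00000 → no error.

00000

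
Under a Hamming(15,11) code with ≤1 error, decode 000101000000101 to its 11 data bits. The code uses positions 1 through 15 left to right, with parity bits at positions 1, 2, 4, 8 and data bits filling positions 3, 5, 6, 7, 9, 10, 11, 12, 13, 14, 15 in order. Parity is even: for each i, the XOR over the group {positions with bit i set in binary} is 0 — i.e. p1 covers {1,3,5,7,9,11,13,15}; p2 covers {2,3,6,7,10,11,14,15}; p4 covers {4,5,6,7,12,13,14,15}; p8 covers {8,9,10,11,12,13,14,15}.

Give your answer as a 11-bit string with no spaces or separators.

00100000101

s1 (pos 1,3,5,7,9,11,13,15): 0⊕0⊕0⊕0⊕0⊕0⊕1⊕1 = 0
s2 (pos 2,3,6,7,10,11,14,15): 0⊕0⊕1⊕0⊕0⊕0⊕0⊕1 = 0
s4 (pos 4,5,6,7,12,13,14,15): 1⊕0⊕1⊕0⊕0⊕1⊕0⊕1 = 0
s8 (pos 8,9,10,11,12,13,14,15): 0⊕0⊕0⊕0⊕0⊕1⊕0⊕1 = 0
Syndrome s8…s1 = 0000 → no error.
Read data bits from positions 3,5,6,7,9,10,11,12,13,14,15: 00100000101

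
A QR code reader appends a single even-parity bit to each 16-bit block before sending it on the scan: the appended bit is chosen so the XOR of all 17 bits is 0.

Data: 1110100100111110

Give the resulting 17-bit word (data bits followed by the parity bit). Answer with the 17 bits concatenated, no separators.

11101001001111100

XOR of the 16 data bits: 1⊕1⊕1⊕0⊕1⊕0⊕0⊕1⊕0⊕0⊕1⊕1⊕1⊕1⊕1⊕0 = 0
Parity bit = 0 (so all 17 bits XOR to 0).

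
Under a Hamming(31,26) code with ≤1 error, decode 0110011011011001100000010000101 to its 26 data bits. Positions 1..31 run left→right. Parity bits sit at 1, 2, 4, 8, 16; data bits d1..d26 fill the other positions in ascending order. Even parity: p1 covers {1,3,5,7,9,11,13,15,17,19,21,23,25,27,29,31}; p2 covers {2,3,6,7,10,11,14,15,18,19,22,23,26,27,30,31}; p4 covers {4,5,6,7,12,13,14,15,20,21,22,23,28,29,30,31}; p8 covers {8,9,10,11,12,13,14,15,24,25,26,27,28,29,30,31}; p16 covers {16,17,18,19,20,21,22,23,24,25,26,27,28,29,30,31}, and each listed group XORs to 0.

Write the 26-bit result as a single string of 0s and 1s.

s1 (pos 1,3,5,7,9,11,13,15,17,19,21,23,25,27,29,31): 0⊕1⊕0⊕1⊕1⊕0⊕1⊕0⊕1⊕0⊕0⊕0⊕0⊕0⊕1⊕1 = 1
s2 (pos 2,3,6,7,10,11,14,15,18,19,22,23,26,27,30,31): 1⊕1⊕1⊕1⊕1⊕0⊕0⊕0⊕0⊕0⊕0⊕0⊕0⊕0⊕0⊕1 = 0
s4 (pos 4,5,6,7,12,13,14,15,20,21,22,23,28,29,30,31): 0⊕0⊕1⊕1⊕1⊕1⊕0⊕0⊕0⊕0⊕0⊕0⊕0⊕1⊕0⊕1 = 0
s8 (pos 8,9,10,11,12,13,14,15,24,25,26,27,28,29,30,31): 0⊕1⊕1⊕0⊕1⊕1⊕0⊕0⊕1⊕0⊕0⊕0⊕0⊕1⊕0⊕1 = 1
s16 (pos 16,17,18,19,20,21,22,23,24,25,26,27,28,29,30,31): 1⊕1⊕0⊕0⊕0⊕0⊕0⊕0⊕1⊕0⊕0⊕0⊕0⊕1⊕0⊕1 = 1
Syndrome s16…s1 = 11001 → error at position 25.
Flip position 25: 0110011011011001100000010000101 → 0110011011011001100000011000101
Read data bits from positions 3,5,6,7,9,10,11,12,13,14,15,17,18,19,20,21,22,23,24,25,26,27,28,29,30,31: 10111101100100000011000101

10111101100100000011000101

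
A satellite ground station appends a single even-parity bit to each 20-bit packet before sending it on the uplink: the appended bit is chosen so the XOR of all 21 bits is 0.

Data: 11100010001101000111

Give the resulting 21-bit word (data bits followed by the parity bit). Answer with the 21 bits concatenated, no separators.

111000100011010001110

XOR of the 20 data bits: 1⊕1⊕1⊕0⊕0⊕0⊕1⊕0⊕0⊕0⊕1⊕1⊕0⊕1⊕0⊕0⊕0⊕1⊕1⊕1 = 0
Parity bit = 0 (so all 21 bits XOR to 0).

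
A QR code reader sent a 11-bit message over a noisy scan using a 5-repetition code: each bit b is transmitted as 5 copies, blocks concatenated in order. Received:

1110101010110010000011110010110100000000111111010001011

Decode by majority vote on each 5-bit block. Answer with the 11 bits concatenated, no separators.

10101100101

Block 1 (11101): 4 ones → 1
Block 2 (01010): 2 ones → 0
Block 3 (11001): 3 ones → 1
Block 4 (00000): 0 ones → 0
Block 5 (11110): 4 ones → 1
Block 6 (01011): 3 ones → 1
Block 7 (01000): 1 one → 0
Block 8 (00000): 0 ones → 0
Block 9 (11111): 5 ones → 1
Block 10 (10100): 2 ones → 0
Block 11 (01011): 3 ones → 1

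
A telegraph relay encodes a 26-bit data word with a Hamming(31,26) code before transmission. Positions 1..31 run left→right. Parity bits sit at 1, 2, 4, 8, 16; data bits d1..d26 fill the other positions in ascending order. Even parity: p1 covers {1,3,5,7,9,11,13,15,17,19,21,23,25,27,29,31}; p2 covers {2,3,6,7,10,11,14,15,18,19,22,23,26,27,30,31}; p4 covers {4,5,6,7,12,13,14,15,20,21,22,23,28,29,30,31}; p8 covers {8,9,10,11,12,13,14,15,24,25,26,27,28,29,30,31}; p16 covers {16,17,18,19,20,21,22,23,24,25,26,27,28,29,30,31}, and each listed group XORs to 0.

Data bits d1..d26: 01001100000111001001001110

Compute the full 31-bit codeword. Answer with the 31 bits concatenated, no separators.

0101100011000000111001001001110

Place data at non-parity positions: p1 p2 0 p4 1 0 0 p8 1 1 0 0 0 0 0 p16 1 1 1 0 0 1 0 0 1 0 0 1 1 1 0
p1 (pos 1,3,5,7,9,11,13,15,17,19,21,23,25,27,29,31): XOR of data positions = 0⊕1⊕0⊕1⊕0⊕0⊕0⊕1⊕1⊕0⊕0⊕1⊕0⊕1⊕0 = 0
p2 (pos 2,3,6,7,10,11,14,15,18,19,22,23,26,27,30,31): XOR of data positions = 0⊕0⊕0⊕1⊕0⊕0⊕0⊕1⊕1⊕1⊕0⊕0⊕0⊕1⊕0 = 1
p4 (pos 4,5,6,7,12,13,14,15,20,21,22,23,28,29,30,31): XOR of data positions = 1⊕0⊕0⊕0⊕0⊕0⊕0⊕0⊕0⊕1⊕0⊕1⊕1⊕1⊕0 = 1
p8 (pos 8,9,10,11,12,13,14,15,24,25,26,27,28,29,30,31): XOR of data positions = 1⊕1⊕0⊕0⊕0⊕0⊕0⊕0⊕1⊕0⊕0⊕1⊕1⊕1⊕0 = 0
p16 (pos 16,17,18,19,20,21,22,23,24,25,26,27,28,29,30,31): XOR of data positions = 1⊕1⊕1⊕0⊕0⊕1⊕0⊕0⊕1⊕0⊕0⊕1⊕1⊕1⊕0 = 0
Codeword: 0101100011000000111001001001110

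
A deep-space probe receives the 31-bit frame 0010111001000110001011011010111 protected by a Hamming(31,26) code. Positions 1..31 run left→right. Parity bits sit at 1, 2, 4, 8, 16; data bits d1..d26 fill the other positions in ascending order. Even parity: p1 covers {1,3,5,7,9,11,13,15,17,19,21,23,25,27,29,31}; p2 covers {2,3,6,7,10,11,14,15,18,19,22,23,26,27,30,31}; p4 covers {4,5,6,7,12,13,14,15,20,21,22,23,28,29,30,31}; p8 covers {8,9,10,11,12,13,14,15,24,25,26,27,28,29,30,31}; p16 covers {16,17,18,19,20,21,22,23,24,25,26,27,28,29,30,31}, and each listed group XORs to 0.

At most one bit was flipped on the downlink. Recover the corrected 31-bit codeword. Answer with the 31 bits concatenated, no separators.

0010111001000110001011011110111

s1 (pos 1,3,5,7,9,11,13,15,17,19,21,23,25,27,29,31): 0⊕1⊕1⊕1⊕0⊕0⊕0⊕1⊕0⊕1⊕1⊕0⊕1⊕1⊕1⊕1 = 0
s2 (pos 2,3,6,7,10,11,14,15,18,19,22,23,26,27,30,31): 0⊕1⊕1⊕1⊕1⊕0⊕1⊕1⊕0⊕1⊕1⊕0⊕0⊕1⊕1⊕1 = 1
s4 (pos 4,5,6,7,12,13,14,15,20,21,22,23,28,29,30,31): 0⊕1⊕1⊕1⊕0⊕0⊕1⊕1⊕0⊕1⊕1⊕0⊕0⊕1⊕1⊕1 = 0
s8 (pos 8,9,10,11,12,13,14,15,24,25,26,27,28,29,30,31): 0⊕0⊕1⊕0⊕0⊕0⊕1⊕1⊕1⊕1⊕0⊕1⊕0⊕1⊕1⊕1 = 1
s16 (pos 16,17,18,19,20,21,22,23,24,25,26,27,28,29,30,31): 0⊕0⊕0⊕1⊕0⊕1⊕1⊕0⊕1⊕1⊕0⊕1⊕0⊕1⊕1⊕1 = 1
Syndrome s16…s1 = 11010 → error at position 26.
Flip position 26: 0010111001000110001011011010111 → 0010111001000110001011011110111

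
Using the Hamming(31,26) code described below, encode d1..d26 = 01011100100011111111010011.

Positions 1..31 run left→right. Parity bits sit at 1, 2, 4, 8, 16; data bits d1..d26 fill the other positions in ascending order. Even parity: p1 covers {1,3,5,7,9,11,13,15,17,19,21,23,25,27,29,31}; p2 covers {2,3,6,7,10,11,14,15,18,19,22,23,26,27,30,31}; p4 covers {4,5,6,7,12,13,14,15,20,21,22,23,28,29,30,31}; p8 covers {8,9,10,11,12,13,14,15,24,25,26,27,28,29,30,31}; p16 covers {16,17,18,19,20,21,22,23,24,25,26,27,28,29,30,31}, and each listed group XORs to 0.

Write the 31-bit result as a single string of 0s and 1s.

Place data at non-parity positions: p1 p2 0 p4 1 0 1 p8 1 1 0 0 1 0 0 p16 0 1 1 1 1 1 1 1 1 0 1 0 0 1 1
p1 (pos 1,3,5,7,9,11,13,15,17,19,21,23,25,27,29,31): XOR of data positions = 0⊕1⊕1⊕1⊕0⊕1⊕0⊕0⊕1⊕1⊕1⊕1⊕1⊕0⊕1 = 0
p2 (pos 2,3,6,7,10,11,14,15,18,19,22,23,26,27,30,31): XOR of data positions = 0⊕0⊕1⊕1⊕0⊕0⊕0⊕1⊕1⊕1⊕1⊕0⊕1⊕1⊕1 = 1
p4 (pos 4,5,6,7,12,13,14,15,20,21,22,23,28,29,30,31): XOR of data positions = 1⊕0⊕1⊕0⊕1⊕0⊕0⊕1⊕1⊕1⊕1⊕0⊕0⊕1⊕1 = 1
p8 (pos 8,9,10,11,12,13,14,15,24,25,26,27,28,29,30,31): XOR of data positions = 1⊕1⊕0⊕0⊕1⊕0⊕0⊕1⊕1⊕0⊕1⊕0⊕0⊕1⊕1 = 0
p16 (pos 16,17,18,19,20,21,22,23,24,25,26,27,28,29,30,31): XOR of data positions = 0⊕1⊕1⊕1⊕1⊕1⊕1⊕1⊕1⊕0⊕1⊕0⊕0⊕1⊕1 = 1
Codeword: 0101101011001001011111111010011

0101101011001001011111111010011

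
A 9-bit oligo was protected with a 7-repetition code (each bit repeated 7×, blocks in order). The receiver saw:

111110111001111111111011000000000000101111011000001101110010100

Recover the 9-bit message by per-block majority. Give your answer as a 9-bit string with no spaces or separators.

111001010

Block 1 (1111101): 6 ones → 1
Block 2 (1100111): 5 ones → 1
Block 3 (1111111): 7 ones → 1
Block 4 (0110000): 2 ones → 0
Block 5 (0000000): 0 ones → 0
Block 6 (0101111): 5 ones → 1
Block 7 (0110000): 2 ones → 0
Block 8 (0110111): 5 ones → 1
Block 9 (0010100): 2 ones → 0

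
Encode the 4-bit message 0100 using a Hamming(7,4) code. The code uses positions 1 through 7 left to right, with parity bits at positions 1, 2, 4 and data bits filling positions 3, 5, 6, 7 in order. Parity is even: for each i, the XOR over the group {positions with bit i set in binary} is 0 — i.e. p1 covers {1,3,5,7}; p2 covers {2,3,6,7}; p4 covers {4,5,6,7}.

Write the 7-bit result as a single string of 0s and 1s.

Place data at non-parity positions: p1 p2 0 p4 1 0 0
p1 (pos 1,3,5,7): XOR of data positions = 0⊕1⊕0 = 1
p2 (pos 2,3,6,7): XOR of data positions = 0⊕0⊕0 = 0
p4 (pos 4,5,6,7): XOR of data positions = 1⊕0⊕0 = 1
Codeword: 1001100

1001100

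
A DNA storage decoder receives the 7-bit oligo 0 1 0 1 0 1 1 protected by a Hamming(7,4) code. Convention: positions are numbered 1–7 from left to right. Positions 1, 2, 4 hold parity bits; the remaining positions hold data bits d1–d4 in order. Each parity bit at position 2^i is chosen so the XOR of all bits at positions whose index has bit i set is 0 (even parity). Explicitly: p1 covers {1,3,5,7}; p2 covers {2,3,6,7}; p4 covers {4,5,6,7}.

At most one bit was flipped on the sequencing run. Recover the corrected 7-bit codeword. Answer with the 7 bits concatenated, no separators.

s1 (pos 1,3,5,7): 0⊕0⊕0⊕1 = 1
s2 (pos 2,3,6,7): 1⊕0⊕1⊕1 = 1
s4 (pos 4,5,6,7): 1⊕0⊕1⊕1 = 1
Syndrome s4…s1 = 111 → error at position 7.
Flip position 7: 0101011 → 0101010

0101010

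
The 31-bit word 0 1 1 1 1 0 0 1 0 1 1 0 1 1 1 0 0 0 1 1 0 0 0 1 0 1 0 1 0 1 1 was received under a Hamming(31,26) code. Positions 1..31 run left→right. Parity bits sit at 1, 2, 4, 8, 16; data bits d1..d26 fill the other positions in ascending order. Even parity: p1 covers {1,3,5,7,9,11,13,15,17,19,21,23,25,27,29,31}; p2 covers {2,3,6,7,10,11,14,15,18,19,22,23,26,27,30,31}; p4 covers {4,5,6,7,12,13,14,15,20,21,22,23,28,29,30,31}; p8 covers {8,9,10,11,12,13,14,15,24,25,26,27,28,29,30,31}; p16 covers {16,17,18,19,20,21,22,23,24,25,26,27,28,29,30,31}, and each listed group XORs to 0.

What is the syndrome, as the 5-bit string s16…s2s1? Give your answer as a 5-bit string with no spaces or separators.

11101

s1 (pos 1,3,5,7,9,11,13,15,17,19,21,23,25,27,29,31): 0⊕1⊕1⊕0⊕0⊕1⊕1⊕1⊕0⊕1⊕0⊕0⊕0⊕0⊕0⊕1 = 1
s2 (pos 2,3,6,7,10,11,14,15,18,19,22,23,26,27,30,31): 1⊕1⊕0⊕0⊕1⊕1⊕1⊕1⊕0⊕1⊕0⊕0⊕1⊕0⊕1⊕1 = 0
s4 (pos 4,5,6,7,12,13,14,15,20,21,22,23,28,29,30,31): 1⊕1⊕0⊕0⊕0⊕1⊕1⊕1⊕1⊕0⊕0⊕0⊕1⊕0⊕1⊕1 = 1
s8 (pos 8,9,10,11,12,13,14,15,24,25,26,27,28,29,30,31): 1⊕0⊕1⊕1⊕0⊕1⊕1⊕1⊕1⊕0⊕1⊕0⊕1⊕0⊕1⊕1 = 1
s16 (pos 16,17,18,19,20,21,22,23,24,25,26,27,28,29,30,31): 0⊕0⊕0⊕1⊕1⊕0⊕0⊕0⊕1⊕0⊕1⊕0⊕1⊕0⊕1⊕1 = 1
Syndrome s16…s1 = 11101 → error at position 29.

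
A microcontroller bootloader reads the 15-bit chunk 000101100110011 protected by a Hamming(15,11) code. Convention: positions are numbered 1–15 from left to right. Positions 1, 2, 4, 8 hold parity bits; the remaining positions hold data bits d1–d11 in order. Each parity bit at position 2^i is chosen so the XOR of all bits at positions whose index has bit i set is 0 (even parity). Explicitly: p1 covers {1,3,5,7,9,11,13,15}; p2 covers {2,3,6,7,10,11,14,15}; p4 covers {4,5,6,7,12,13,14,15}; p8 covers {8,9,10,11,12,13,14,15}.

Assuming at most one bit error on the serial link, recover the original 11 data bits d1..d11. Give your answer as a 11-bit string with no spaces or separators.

s1 (pos 1,3,5,7,9,11,13,15): 0⊕0⊕0⊕1⊕0⊕1⊕0⊕1 = 1
s2 (pos 2,3,6,7,10,11,14,15): 0⊕0⊕1⊕1⊕1⊕1⊕1⊕1 = 0
s4 (pos 4,5,6,7,12,13,14,15): 1⊕0⊕1⊕1⊕0⊕0⊕1⊕1 = 1
s8 (pos 8,9,10,11,12,13,14,15): 0⊕0⊕1⊕1⊕0⊕0⊕1⊕1 = 0
Syndrome s8…s1 = 0101 → error at position 5.
Flip position 5: 000101100110011 → 000111100110011
Read data bits from positions 3,5,6,7,9,10,11,12,13,14,15: 01110110011

01110110011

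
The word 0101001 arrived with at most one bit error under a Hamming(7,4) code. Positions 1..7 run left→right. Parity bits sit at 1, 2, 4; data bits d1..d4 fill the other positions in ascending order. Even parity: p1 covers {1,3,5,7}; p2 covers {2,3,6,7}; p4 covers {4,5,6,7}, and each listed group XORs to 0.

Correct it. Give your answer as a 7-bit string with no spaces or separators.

1101001

s1 (pos 1,3,5,7): 0⊕0⊕0⊕1 = 1
s2 (pos 2,3,6,7): 1⊕0⊕0⊕1 = 0
s4 (pos 4,5,6,7): 1⊕0⊕0⊕1 = 0
Syndrome s4…s1 = 001 → error at position 1.
Flip position 1: 0101001 → 1101001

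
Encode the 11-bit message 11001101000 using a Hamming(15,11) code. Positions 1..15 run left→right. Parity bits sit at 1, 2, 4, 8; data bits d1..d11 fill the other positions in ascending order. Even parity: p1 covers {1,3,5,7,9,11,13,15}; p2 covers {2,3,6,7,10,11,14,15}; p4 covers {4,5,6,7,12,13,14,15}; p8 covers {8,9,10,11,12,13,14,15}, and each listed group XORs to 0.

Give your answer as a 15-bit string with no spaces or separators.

Place data at non-parity positions: p1 p2 1 p4 1 0 0 p8 1 1 0 1 0 0 0
p1 (pos 1,3,5,7,9,11,13,15): XOR of data positions = 1⊕1⊕0⊕1⊕0⊕0⊕0 = 1
p2 (pos 2,3,6,7,10,11,14,15): XOR of data positions = 1⊕0⊕0⊕1⊕0⊕0⊕0 = 0
p4 (pos 4,5,6,7,12,13,14,15): XOR of data positions = 1⊕0⊕0⊕1⊕0⊕0⊕0 = 0
p8 (pos 8,9,10,11,12,13,14,15): XOR of data positions = 1⊕1⊕0⊕1⊕0⊕0⊕0 = 1
Codeword: 101010011101000

101010011101000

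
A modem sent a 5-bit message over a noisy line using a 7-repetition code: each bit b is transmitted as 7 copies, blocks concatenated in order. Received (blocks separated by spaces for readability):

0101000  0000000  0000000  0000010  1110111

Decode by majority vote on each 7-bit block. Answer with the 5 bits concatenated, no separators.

Block 1 (0101000): 2 ones → 0
Block 2 (0000000): 0 ones → 0
Block 3 (0000000): 0 ones → 0
Block 4 (0000010): 1 one → 0
Block 5 (1110111): 6 ones → 1

00001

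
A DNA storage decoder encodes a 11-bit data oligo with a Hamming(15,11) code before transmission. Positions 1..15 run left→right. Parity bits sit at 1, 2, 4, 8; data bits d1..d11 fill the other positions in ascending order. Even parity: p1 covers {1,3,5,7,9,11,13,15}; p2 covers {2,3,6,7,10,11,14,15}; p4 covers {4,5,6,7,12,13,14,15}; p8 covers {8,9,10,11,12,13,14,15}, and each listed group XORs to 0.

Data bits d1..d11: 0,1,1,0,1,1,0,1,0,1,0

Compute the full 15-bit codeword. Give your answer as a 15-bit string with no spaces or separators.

010011001101010

Place data at non-parity positions: p1 p2 0 p4 1 1 0 p8 1 1 0 1 0 1 0
p1 (pos 1,3,5,7,9,11,13,15): XOR of data positions = 0⊕1⊕0⊕1⊕0⊕0⊕0 = 0
p2 (pos 2,3,6,7,10,11,14,15): XOR of data positions = 0⊕1⊕0⊕1⊕0⊕1⊕0 = 1
p4 (pos 4,5,6,7,12,13,14,15): XOR of data positions = 1⊕1⊕0⊕1⊕0⊕1⊕0 = 0
p8 (pos 8,9,10,11,12,13,14,15): XOR of data positions = 1⊕1⊕0⊕1⊕0⊕1⊕0 = 0
Codeword: 010011001101010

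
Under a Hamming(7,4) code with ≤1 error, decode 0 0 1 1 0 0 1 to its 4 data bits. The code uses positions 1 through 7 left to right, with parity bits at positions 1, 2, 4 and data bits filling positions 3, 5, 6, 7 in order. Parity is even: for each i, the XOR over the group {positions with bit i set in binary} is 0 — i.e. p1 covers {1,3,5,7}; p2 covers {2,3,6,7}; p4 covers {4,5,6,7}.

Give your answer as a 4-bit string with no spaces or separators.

1001

s1 (pos 1,3,5,7): 0⊕1⊕0⊕1 = 0
s2 (pos 2,3,6,7): 0⊕1⊕0⊕1 = 0
s4 (pos 4,5,6,7): 1⊕0⊕0⊕1 = 0
Syndrome s4…s1 = 000 → no error.
Read data bits from positions 3,5,6,7: 1001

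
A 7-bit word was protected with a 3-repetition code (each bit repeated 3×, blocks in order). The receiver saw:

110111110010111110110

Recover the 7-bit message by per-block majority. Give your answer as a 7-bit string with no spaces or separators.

Block 1 (110): 2 ones → 1
Block 2 (111): 3 ones → 1
Block 3 (110): 2 ones → 1
Block 4 (010): 1 one → 0
Block 5 (111): 3 ones → 1
Block 6 (110): 2 ones → 1
Block 7 (110): 2 ones → 1

1110111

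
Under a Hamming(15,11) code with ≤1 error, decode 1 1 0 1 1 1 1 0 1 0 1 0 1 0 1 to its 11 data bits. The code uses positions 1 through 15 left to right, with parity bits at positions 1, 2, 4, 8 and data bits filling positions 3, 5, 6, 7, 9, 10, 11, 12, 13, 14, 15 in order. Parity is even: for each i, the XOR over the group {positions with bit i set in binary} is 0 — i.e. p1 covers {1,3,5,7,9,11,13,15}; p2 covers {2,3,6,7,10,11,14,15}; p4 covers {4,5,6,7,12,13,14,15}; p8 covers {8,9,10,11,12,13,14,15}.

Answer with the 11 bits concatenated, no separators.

11111010101

s1 (pos 1,3,5,7,9,11,13,15): 1⊕0⊕1⊕1⊕1⊕1⊕1⊕1 = 1
s2 (pos 2,3,6,7,10,11,14,15): 1⊕0⊕1⊕1⊕0⊕1⊕0⊕1 = 1
s4 (pos 4,5,6,7,12,13,14,15): 1⊕1⊕1⊕1⊕0⊕1⊕0⊕1 = 0
s8 (pos 8,9,10,11,12,13,14,15): 0⊕1⊕0⊕1⊕0⊕1⊕0⊕1 = 0
Syndrome s8…s1 = 0011 → error at position 3.
Flip position 3: 110111101010101 → 111111101010101
Read data bits from positions 3,5,6,7,9,10,11,12,13,14,15: 11111010101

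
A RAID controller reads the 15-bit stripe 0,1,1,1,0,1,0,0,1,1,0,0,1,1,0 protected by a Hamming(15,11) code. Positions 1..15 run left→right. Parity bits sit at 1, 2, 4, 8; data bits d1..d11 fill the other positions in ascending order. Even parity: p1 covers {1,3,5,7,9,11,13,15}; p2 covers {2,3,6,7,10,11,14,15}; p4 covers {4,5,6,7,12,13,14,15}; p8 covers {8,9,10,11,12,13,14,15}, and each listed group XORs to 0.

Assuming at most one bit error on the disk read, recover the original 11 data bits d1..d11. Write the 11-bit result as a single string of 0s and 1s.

00101100110

s1 (pos 1,3,5,7,9,11,13,15): 0⊕1⊕0⊕0⊕1⊕0⊕1⊕0 = 1
s2 (pos 2,3,6,7,10,11,14,15): 1⊕1⊕1⊕0⊕1⊕0⊕1⊕0 = 1
s4 (pos 4,5,6,7,12,13,14,15): 1⊕0⊕1⊕0⊕0⊕1⊕1⊕0 = 0
s8 (pos 8,9,10,11,12,13,14,15): 0⊕1⊕1⊕0⊕0⊕1⊕1⊕0 = 0
Syndrome s8…s1 = 0011 → error at position 3.
Flip position 3: 011101001100110 → 010101001100110
Read data bits from positions 3,5,6,7,9,10,11,12,13,14,15: 00101100110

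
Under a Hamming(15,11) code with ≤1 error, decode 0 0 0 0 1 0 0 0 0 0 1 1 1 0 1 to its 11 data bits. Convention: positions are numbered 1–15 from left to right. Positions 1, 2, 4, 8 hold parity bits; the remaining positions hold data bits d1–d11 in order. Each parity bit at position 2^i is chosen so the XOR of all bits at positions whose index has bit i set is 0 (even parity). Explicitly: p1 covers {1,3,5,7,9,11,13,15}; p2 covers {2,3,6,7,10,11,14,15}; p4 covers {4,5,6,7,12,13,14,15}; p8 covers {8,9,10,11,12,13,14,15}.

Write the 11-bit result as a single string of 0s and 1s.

s1 (pos 1,3,5,7,9,11,13,15): 0⊕0⊕1⊕0⊕0⊕1⊕1⊕1 = 0
s2 (pos 2,3,6,7,10,11,14,15): 0⊕0⊕0⊕0⊕0⊕1⊕0⊕1 = 0
s4 (pos 4,5,6,7,12,13,14,15): 0⊕1⊕0⊕0⊕1⊕1⊕0⊕1 = 0
s8 (pos 8,9,10,11,12,13,14,15): 0⊕0⊕0⊕1⊕1⊕1⊕0⊕1 = 0
Syndrome s8…s1 = 0000 → no error.
Read data bits from positions 3,5,6,7,9,10,11,12,13,14,15: 01000011101

01000011101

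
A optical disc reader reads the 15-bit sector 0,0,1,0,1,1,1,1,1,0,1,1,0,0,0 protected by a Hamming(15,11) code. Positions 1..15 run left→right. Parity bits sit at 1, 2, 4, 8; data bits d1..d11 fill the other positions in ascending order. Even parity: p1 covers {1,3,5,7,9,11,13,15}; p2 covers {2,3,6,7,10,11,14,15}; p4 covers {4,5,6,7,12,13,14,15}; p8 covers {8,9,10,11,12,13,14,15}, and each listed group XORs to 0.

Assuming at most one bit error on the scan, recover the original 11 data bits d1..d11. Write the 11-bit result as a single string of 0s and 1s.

s1 (pos 1,3,5,7,9,11,13,15): 0⊕1⊕1⊕1⊕1⊕1⊕0⊕0 = 1
s2 (pos 2,3,6,7,10,11,14,15): 0⊕1⊕1⊕1⊕0⊕1⊕0⊕0 = 0
s4 (pos 4,5,6,7,12,13,14,15): 0⊕1⊕1⊕1⊕1⊕0⊕0⊕0 = 0
s8 (pos 8,9,10,11,12,13,14,15): 1⊕1⊕0⊕1⊕1⊕0⊕0⊕0 = 0
Syndrome s8…s1 = 0001 → error at position 1.
Flip position 1: 001011111011000 → 101011111011000
Read data bits from positions 3,5,6,7,9,10,11,12,13,14,15: 11111011000

11111011000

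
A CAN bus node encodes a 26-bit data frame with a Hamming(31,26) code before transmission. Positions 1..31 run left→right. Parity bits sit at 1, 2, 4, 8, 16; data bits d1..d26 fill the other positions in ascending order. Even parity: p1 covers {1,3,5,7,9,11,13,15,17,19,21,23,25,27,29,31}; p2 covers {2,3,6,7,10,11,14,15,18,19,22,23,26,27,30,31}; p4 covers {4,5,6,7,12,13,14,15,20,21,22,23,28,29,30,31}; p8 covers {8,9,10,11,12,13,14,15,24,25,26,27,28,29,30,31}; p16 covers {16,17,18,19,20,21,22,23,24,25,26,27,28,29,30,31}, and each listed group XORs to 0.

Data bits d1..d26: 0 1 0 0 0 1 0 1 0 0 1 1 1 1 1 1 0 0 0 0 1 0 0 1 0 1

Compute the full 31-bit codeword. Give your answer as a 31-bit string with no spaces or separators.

Place data at non-parity positions: p1 p2 0 p4 1 0 0 p8 0 1 0 1 0 0 1 p16 1 1 1 1 1 0 0 0 0 1 0 0 1 0 1
p1 (pos 1,3,5,7,9,11,13,15,17,19,21,23,25,27,29,31): XOR of data positions = 0⊕1⊕0⊕0⊕0⊕0⊕1⊕1⊕1⊕1⊕0⊕0⊕0⊕1⊕1 = 1
p2 (pos 2,3,6,7,10,11,14,15,18,19,22,23,26,27,30,31): XOR of data positions = 0⊕0⊕0⊕1⊕0⊕0⊕1⊕1⊕1⊕0⊕0⊕1⊕0⊕0⊕1 = 0
p4 (pos 4,5,6,7,12,13,14,15,20,21,22,23,28,29,30,31): XOR of data positions = 1⊕0⊕0⊕1⊕0⊕0⊕1⊕1⊕1⊕0⊕0⊕0⊕1⊕0⊕1 = 1
p8 (pos 8,9,10,11,12,13,14,15,24,25,26,27,28,29,30,31): XOR of data positions = 0⊕1⊕0⊕1⊕0⊕0⊕1⊕0⊕0⊕1⊕0⊕0⊕1⊕0⊕1 = 0
p16 (pos 16,17,18,19,20,21,22,23,24,25,26,27,28,29,30,31): XOR of data positions = 1⊕1⊕1⊕1⊕1⊕0⊕0⊕0⊕0⊕1⊕0⊕0⊕1⊕0⊕1 = 0
Codeword: 1001100001010010111110000100101

1001100001010010111110000100101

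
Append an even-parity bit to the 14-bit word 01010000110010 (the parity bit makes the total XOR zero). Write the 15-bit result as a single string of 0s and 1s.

XOR of the 14 data bits: 0⊕1⊕0⊕1⊕0⊕0⊕0⊕0⊕1⊕1⊕0⊕0⊕1⊕0 = 1
Parity bit = 1 (so all 15 bits XOR to 0).

010100001100101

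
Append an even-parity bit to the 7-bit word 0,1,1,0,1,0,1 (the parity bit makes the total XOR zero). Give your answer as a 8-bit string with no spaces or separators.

XOR of the 7 data bits: 0⊕1⊕1⊕0⊕1⊕0⊕1 = 0
Parity bit = 0 (so all 8 bits XOR to 0).

01101010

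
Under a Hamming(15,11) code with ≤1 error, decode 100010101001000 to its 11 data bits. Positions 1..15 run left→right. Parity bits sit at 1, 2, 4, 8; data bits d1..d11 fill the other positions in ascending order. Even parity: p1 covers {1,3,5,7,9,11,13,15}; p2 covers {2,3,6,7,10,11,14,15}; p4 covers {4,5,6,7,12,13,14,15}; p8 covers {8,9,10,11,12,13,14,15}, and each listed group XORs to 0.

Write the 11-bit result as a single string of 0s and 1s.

01111001000

s1 (pos 1,3,5,7,9,11,13,15): 1⊕0⊕1⊕1⊕1⊕0⊕0⊕0 = 0
s2 (pos 2,3,6,7,10,11,14,15): 0⊕0⊕0⊕1⊕0⊕0⊕0⊕0 = 1
s4 (pos 4,5,6,7,12,13,14,15): 0⊕1⊕0⊕1⊕1⊕0⊕0⊕0 = 1
s8 (pos 8,9,10,11,12,13,14,15): 0⊕1⊕0⊕0⊕1⊕0⊕0⊕0 = 0
Syndrome s8…s1 = 0110 → error at position 6.
Flip position 6: 100010101001000 → 100011101001000
Read data bits from positions 3,5,6,7,9,10,11,12,13,14,15: 01111001000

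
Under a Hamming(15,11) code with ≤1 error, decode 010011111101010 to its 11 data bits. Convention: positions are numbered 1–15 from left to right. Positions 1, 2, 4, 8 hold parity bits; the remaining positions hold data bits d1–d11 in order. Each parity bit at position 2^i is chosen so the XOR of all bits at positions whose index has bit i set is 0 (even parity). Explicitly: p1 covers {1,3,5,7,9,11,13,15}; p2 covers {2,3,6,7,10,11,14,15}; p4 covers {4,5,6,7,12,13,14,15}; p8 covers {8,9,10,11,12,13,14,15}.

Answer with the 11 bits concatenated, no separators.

01111101011

s1 (pos 1,3,5,7,9,11,13,15): 0⊕0⊕1⊕1⊕1⊕0⊕0⊕0 = 1
s2 (pos 2,3,6,7,10,11,14,15): 1⊕0⊕1⊕1⊕1⊕0⊕1⊕0 = 1
s4 (pos 4,5,6,7,12,13,14,15): 0⊕1⊕1⊕1⊕1⊕0⊕1⊕0 = 1
s8 (pos 8,9,10,11,12,13,14,15): 1⊕1⊕1⊕0⊕1⊕0⊕1⊕0 = 1
Syndrome s8…s1 = 1111 → error at position 15.
Flip position 15: 010011111101010 → 010011111101011
Read data bits from positions 3,5,6,7,9,10,11,12,13,14,15: 01111101011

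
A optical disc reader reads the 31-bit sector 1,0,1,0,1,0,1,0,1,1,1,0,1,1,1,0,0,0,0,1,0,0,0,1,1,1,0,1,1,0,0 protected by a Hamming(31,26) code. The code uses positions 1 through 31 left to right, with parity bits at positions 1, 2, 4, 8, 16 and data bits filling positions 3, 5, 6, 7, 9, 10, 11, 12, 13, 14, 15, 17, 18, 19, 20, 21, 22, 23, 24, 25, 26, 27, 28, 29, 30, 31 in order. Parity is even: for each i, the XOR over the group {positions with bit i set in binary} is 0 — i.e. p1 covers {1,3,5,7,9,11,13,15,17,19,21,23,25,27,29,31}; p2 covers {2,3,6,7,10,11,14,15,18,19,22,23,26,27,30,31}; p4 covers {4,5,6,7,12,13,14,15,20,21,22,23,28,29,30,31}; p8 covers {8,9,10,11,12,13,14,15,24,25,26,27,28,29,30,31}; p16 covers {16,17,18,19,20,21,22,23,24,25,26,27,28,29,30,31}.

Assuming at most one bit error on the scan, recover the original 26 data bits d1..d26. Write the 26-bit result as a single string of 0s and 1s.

11011010111000100011101100

s1 (pos 1,3,5,7,9,11,13,15,17,19,21,23,25,27,29,31): 1⊕1⊕1⊕1⊕1⊕1⊕1⊕1⊕0⊕0⊕0⊕0⊕1⊕0⊕1⊕0 = 0
s2 (pos 2,3,6,7,10,11,14,15,18,19,22,23,26,27,30,31): 0⊕1⊕0⊕1⊕1⊕1⊕1⊕1⊕0⊕0⊕0⊕0⊕1⊕0⊕0⊕0 = 1
s4 (pos 4,5,6,7,12,13,14,15,20,21,22,23,28,29,30,31): 0⊕1⊕0⊕1⊕0⊕1⊕1⊕1⊕1⊕0⊕0⊕0⊕1⊕1⊕0⊕0 = 0
s8 (pos 8,9,10,11,12,13,14,15,24,25,26,27,28,29,30,31): 0⊕1⊕1⊕1⊕0⊕1⊕1⊕1⊕1⊕1⊕1⊕0⊕1⊕1⊕0⊕0 = 1
s16 (pos 16,17,18,19,20,21,22,23,24,25,26,27,28,29,30,31): 0⊕0⊕0⊕0⊕1⊕0⊕0⊕0⊕1⊕1⊕1⊕0⊕1⊕1⊕0⊕0 = 0
Syndrome s16…s1 = 01010 → error at position 10.
Flip position 10: 1010101011101110000100011101100 → 1010101010101110000100011101100
Read data bits from positions 3,5,6,7,9,10,11,12,13,14,15,17,18,19,20,21,22,23,24,25,26,27,28,29,30,31: 11011010111000100011101100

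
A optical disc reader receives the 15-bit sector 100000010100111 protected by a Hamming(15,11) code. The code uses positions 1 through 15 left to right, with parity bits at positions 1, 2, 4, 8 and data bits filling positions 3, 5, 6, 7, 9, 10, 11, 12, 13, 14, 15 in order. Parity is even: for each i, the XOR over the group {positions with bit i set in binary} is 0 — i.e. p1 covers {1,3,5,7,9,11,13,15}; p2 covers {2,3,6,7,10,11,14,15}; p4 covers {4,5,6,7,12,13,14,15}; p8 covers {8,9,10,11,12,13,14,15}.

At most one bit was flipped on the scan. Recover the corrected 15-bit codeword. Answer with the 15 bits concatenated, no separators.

100000010100110

s1 (pos 1,3,5,7,9,11,13,15): 1⊕0⊕0⊕0⊕0⊕0⊕1⊕1 = 1
s2 (pos 2,3,6,7,10,11,14,15): 0⊕0⊕0⊕0⊕1⊕0⊕1⊕1 = 1
s4 (pos 4,5,6,7,12,13,14,15): 0⊕0⊕0⊕0⊕0⊕1⊕1⊕1 = 1
s8 (pos 8,9,10,11,12,13,14,15): 1⊕0⊕1⊕0⊕0⊕1⊕1⊕1 = 1
Syndrome s8…s1 = 1111 → error at position 15.
Flip position 15: 100000010100111 → 100000010100110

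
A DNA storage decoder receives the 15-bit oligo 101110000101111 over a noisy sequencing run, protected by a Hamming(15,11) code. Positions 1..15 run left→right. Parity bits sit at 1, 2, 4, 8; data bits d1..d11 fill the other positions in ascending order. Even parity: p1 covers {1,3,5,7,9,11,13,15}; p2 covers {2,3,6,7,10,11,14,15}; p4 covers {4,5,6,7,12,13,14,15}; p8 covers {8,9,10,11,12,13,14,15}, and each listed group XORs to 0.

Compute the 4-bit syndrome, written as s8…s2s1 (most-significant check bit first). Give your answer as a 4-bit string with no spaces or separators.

s1 (pos 1,3,5,7,9,11,13,15): 1⊕1⊕1⊕0⊕0⊕0⊕1⊕1 = 1
s2 (pos 2,3,6,7,10,11,14,15): 0⊕1⊕0⊕0⊕1⊕0⊕1⊕1 = 0
s4 (pos 4,5,6,7,12,13,14,15): 1⊕1⊕0⊕0⊕1⊕1⊕1⊕1 = 0
s8 (pos 8,9,10,11,12,13,14,15): 0⊕0⊕1⊕0⊕1⊕1⊕1⊕1 = 1
Syndrome s8…s1 = 1001 → error at position 9.

1001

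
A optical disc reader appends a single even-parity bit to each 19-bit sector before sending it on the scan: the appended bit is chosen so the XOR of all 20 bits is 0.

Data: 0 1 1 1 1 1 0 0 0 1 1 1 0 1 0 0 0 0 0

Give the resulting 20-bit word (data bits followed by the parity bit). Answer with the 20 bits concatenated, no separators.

01111100011101000001

XOR of the 19 data bits: 0⊕1⊕1⊕1⊕1⊕1⊕0⊕0⊕0⊕1⊕1⊕1⊕0⊕1⊕0⊕0⊕0⊕0⊕0 = 1
Parity bit = 1 (so all 20 bits XOR to 0).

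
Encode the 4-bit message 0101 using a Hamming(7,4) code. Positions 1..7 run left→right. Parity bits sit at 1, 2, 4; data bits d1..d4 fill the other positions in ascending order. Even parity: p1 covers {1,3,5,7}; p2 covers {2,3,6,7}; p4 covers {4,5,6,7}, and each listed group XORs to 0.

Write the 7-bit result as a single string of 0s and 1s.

Place data at non-parity positions: p1 p2 0 p4 1 0 1
p1 (pos 1,3,5,7): XOR of data positions = 0⊕1⊕1 = 0
p2 (pos 2,3,6,7): XOR of data positions = 0⊕0⊕1 = 1
p4 (pos 4,5,6,7): XOR of data positions = 1⊕0⊕1 = 0
Codeword: 0100101

0100101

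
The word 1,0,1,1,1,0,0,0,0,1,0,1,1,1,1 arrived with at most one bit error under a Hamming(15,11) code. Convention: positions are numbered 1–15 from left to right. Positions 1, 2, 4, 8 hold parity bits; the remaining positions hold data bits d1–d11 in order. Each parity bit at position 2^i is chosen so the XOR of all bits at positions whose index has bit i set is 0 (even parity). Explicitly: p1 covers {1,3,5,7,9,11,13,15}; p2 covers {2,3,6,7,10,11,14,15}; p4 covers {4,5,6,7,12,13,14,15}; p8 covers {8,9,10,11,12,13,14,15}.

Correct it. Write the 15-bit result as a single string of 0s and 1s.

s1 (pos 1,3,5,7,9,11,13,15): 1⊕1⊕1⊕0⊕0⊕0⊕1⊕1 = 1
s2 (pos 2,3,6,7,10,11,14,15): 0⊕1⊕0⊕0⊕1⊕0⊕1⊕1 = 0
s4 (pos 4,5,6,7,12,13,14,15): 1⊕1⊕0⊕0⊕1⊕1⊕1⊕1 = 0
s8 (pos 8,9,10,11,12,13,14,15): 0⊕0⊕1⊕0⊕1⊕1⊕1⊕1 = 1
Syndrome s8…s1 = 1001 → error at position 9.
Flip position 9: 101110000101111 → 101110001101111

101110001101111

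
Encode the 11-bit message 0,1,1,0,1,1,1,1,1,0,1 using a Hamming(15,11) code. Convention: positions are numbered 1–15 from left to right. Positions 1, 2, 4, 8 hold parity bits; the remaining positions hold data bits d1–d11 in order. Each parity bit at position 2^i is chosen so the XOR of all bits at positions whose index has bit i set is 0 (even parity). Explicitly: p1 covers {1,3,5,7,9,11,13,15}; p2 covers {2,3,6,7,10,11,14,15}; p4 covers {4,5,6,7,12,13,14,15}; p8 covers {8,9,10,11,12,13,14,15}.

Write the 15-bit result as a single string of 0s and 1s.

Place data at non-parity positions: p1 p2 0 p4 1 1 0 p8 1 1 1 1 1 0 1
p1 (pos 1,3,5,7,9,11,13,15): XOR of data positions = 0⊕1⊕0⊕1⊕1⊕1⊕1 = 1
p2 (pos 2,3,6,7,10,11,14,15): XOR of data positions = 0⊕1⊕0⊕1⊕1⊕0⊕1 = 0
p4 (pos 4,5,6,7,12,13,14,15): XOR of data positions = 1⊕1⊕0⊕1⊕1⊕0⊕1 = 1
p8 (pos 8,9,10,11,12,13,14,15): XOR of data positions = 1⊕1⊕1⊕1⊕1⊕0⊕1 = 0
Codeword: 100111001111101

100111001111101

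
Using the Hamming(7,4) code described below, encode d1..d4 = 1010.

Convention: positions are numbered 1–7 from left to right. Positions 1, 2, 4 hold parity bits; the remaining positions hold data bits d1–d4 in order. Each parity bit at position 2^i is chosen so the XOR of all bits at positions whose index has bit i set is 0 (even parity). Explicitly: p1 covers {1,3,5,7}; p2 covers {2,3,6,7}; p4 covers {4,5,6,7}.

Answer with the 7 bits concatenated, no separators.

1011010

Place data at non-parity positions: p1 p2 1 p4 0 1 0
p1 (pos 1,3,5,7): XOR of data positions = 1⊕0⊕0 = 1
p2 (pos 2,3,6,7): XOR of data positions = 1⊕1⊕0 = 0
p4 (pos 4,5,6,7): XOR of data positions = 0⊕1⊕0 = 1
Codeword: 1011010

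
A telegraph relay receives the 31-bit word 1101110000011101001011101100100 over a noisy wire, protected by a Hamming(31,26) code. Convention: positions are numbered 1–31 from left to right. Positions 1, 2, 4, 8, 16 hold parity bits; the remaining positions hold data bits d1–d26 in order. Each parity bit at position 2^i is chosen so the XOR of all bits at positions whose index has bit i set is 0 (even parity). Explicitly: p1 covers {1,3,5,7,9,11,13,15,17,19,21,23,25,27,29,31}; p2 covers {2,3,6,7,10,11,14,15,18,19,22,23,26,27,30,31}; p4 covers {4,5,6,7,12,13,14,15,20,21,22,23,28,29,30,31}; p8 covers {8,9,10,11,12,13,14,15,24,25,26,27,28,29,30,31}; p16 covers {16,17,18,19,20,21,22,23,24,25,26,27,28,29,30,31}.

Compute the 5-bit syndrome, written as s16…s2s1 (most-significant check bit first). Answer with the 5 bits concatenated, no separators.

00010

s1 (pos 1,3,5,7,9,11,13,15,17,19,21,23,25,27,29,31): 1⊕0⊕1⊕0⊕0⊕0⊕1⊕0⊕0⊕1⊕1⊕1⊕1⊕0⊕1⊕0 = 0
s2 (pos 2,3,6,7,10,11,14,15,18,19,22,23,26,27,30,31): 1⊕0⊕1⊕0⊕0⊕0⊕1⊕0⊕0⊕1⊕1⊕1⊕1⊕0⊕0⊕0 = 1
s4 (pos 4,5,6,7,12,13,14,15,20,21,22,23,28,29,30,31): 1⊕1⊕1⊕0⊕1⊕1⊕1⊕0⊕0⊕1⊕1⊕1⊕0⊕1⊕0⊕0 = 0
s8 (pos 8,9,10,11,12,13,14,15,24,25,26,27,28,29,30,31): 0⊕0⊕0⊕0⊕1⊕1⊕1⊕0⊕0⊕1⊕1⊕0⊕0⊕1⊕0⊕0 = 0
s16 (pos 16,17,18,19,20,21,22,23,24,25,26,27,28,29,30,31): 1⊕0⊕0⊕1⊕0⊕1⊕1⊕1⊕0⊕1⊕1⊕0⊕0⊕1⊕0⊕0 = 0
Syndrome s16…s1 = 00010 → error at position 2.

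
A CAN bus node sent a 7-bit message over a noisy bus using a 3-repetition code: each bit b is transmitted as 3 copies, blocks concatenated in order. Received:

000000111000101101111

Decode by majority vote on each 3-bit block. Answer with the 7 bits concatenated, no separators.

0010111

Block 1 (000): 0 ones → 0
Block 2 (000): 0 ones → 0
Block 3 (111): 3 ones → 1
Block 4 (000): 0 ones → 0
Block 5 (101): 2 ones → 1
Block 6 (101): 2 ones → 1
Block 7 (111): 3 ones → 1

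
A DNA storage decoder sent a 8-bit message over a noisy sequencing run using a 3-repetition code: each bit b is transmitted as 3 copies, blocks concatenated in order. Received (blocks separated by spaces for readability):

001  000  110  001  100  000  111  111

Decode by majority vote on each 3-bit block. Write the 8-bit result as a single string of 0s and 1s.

Block 1 (001): 1 one → 0
Block 2 (000): 0 ones → 0
Block 3 (110): 2 ones → 1
Block 4 (001): 1 one → 0
Block 5 (100): 1 one → 0
Block 6 (000): 0 ones → 0
Block 7 (111): 3 ones → 1
Block 8 (111): 3 ones → 1

00100011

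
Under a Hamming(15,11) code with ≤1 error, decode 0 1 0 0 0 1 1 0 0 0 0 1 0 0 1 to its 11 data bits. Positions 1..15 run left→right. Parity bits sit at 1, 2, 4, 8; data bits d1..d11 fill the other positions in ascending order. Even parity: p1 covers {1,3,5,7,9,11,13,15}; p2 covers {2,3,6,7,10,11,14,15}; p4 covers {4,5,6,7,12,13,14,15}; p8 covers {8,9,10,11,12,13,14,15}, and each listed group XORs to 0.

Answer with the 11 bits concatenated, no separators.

00110001001

s1 (pos 1,3,5,7,9,11,13,15): 0⊕0⊕0⊕1⊕0⊕0⊕0⊕1 = 0
s2 (pos 2,3,6,7,10,11,14,15): 1⊕0⊕1⊕1⊕0⊕0⊕0⊕1 = 0
s4 (pos 4,5,6,7,12,13,14,15): 0⊕0⊕1⊕1⊕1⊕0⊕0⊕1 = 0
s8 (pos 8,9,10,11,12,13,14,15): 0⊕0⊕0⊕0⊕1⊕0⊕0⊕1 = 0
Syndrome s8…s1 = 0000 → no error.
Read data bits from positions 3,5,6,7,9,10,11,12,13,14,15: 00110001001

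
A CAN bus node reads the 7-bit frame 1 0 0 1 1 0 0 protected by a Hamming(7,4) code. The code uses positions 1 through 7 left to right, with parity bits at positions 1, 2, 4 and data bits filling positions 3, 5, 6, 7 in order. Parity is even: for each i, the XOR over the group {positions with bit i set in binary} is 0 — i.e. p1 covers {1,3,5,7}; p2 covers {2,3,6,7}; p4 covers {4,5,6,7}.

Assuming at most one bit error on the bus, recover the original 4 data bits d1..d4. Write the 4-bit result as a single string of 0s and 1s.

s1 (pos 1,3,5,7): 1⊕0⊕1⊕0 = 0
s2 (pos 2,3,6,7): 0⊕0⊕0⊕0 = 0
s4 (pos 4,5,6,7): 1⊕1⊕0⊕0 = 0
Syndrome s4…s1 = 000 → no error.
Read data bits from positions 3,5,6,7: 0100

0100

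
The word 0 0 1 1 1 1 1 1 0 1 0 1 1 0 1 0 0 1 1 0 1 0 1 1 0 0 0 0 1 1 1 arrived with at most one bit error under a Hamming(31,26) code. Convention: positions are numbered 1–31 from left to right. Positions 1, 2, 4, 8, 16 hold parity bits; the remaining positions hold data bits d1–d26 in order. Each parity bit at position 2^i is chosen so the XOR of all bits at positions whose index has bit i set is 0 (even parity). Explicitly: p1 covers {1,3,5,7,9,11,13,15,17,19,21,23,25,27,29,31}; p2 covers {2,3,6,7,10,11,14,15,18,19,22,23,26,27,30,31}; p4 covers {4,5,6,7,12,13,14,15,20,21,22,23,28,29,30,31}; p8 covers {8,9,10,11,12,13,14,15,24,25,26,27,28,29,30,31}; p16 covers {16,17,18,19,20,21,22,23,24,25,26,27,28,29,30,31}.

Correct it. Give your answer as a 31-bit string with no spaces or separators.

s1 (pos 1,3,5,7,9,11,13,15,17,19,21,23,25,27,29,31): 0⊕1⊕1⊕1⊕0⊕0⊕1⊕1⊕0⊕1⊕1⊕1⊕0⊕0⊕1⊕1 = 0
s2 (pos 2,3,6,7,10,11,14,15,18,19,22,23,26,27,30,31): 0⊕1⊕1⊕1⊕1⊕0⊕0⊕1⊕1⊕1⊕0⊕1⊕0⊕0⊕1⊕1 = 0
s4 (pos 4,5,6,7,12,13,14,15,20,21,22,23,28,29,30,31): 1⊕1⊕1⊕1⊕1⊕1⊕0⊕1⊕0⊕1⊕0⊕1⊕0⊕1⊕1⊕1 = 0
s8 (pos 8,9,10,11,12,13,14,15,24,25,26,27,28,29,30,31): 1⊕0⊕1⊕0⊕1⊕1⊕0⊕1⊕1⊕0⊕0⊕0⊕0⊕1⊕1⊕1 = 1
s16 (pos 16,17,18,19,20,21,22,23,24,25,26,27,28,29,30,31): 0⊕0⊕1⊕1⊕0⊕1⊕0⊕1⊕1⊕0⊕0⊕0⊕0⊕1⊕1⊕1 = 0
Syndrome s16…s1 = 01000 → error at position 8.
Flip position 8: 0011111101011010011010110000111 → 0011111001011010011010110000111

0011111001011010011010110000111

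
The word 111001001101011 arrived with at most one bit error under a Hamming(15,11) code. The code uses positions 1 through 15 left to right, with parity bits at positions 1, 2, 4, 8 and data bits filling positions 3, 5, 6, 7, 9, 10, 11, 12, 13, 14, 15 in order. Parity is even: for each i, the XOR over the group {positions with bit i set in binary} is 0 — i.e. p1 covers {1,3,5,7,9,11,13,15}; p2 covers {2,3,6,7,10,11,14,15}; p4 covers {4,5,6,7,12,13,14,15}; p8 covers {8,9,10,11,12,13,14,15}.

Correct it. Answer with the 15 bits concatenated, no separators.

s1 (pos 1,3,5,7,9,11,13,15): 1⊕1⊕0⊕0⊕1⊕0⊕0⊕1 = 0
s2 (pos 2,3,6,7,10,11,14,15): 1⊕1⊕1⊕0⊕1⊕0⊕1⊕1 = 0
s4 (pos 4,5,6,7,12,13,14,15): 0⊕0⊕1⊕0⊕1⊕0⊕1⊕1 = 0
s8 (pos 8,9,10,11,12,13,14,15): 0⊕1⊕1⊕0⊕1⊕0⊕1⊕1 = 1
Syndrome s8…s1 = 1000 → error at position 8.
Flip position 8: 111001001101011 → 111001011101011

111001011101011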